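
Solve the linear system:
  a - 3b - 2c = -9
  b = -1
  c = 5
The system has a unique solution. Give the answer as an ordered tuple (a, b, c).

Form the augmented matrix and row-reduce:
  [ 1  -3  -2  |  -9 ]
  [ 0   1   0  |  -1 ]
  [ 0   0   1  |   5 ]
ρ1 ← ρ1 + 2·ρ3
  [ 1  -3  0  |   1 ]
  [ 0   1  0  |  -1 ]
  [ 0   0  1  |   5 ]
ρ1 ← ρ1 + 3·ρ2
  [ 1  0  0  |  -2 ]
  [ 0  1  0  |  -1 ]
  [ 0  0  1  |   5 ]
Reading off the last column: a = -2, b = -1, c = 5.

(-2, -1, 5)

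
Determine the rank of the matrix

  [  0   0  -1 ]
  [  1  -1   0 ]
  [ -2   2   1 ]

rank = 2

ρ1 ↔ ρ2
  [  1  -1   0 ]
  [  0   0  -1 ]
  [ -2   2   1 ]
ρ3 → ρ3 + 2·ρ1
  [ 1  -1   0 ]
  [ 0   0  -1 ]
  [ 0   0   1 ]
ρ2 → -1·ρ2
  [ 1  -1  0 ]
  [ 0   0  1 ]
  [ 0   0  1 ]
ρ3 → ρ3 − ρ2
  [ 1  -1  0 ]
  [ 0   0  1 ]
  [ 0   0  0 ]
The reduced form has 2 nonzero rows.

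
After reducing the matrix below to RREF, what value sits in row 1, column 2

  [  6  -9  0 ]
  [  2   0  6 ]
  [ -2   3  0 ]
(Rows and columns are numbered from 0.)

2

Multiply r1 by 1/6.
  [  1  -3/2  0 ]
  [  2     0  6 ]
  [ -2     3  0 ]
Subtract 2 times r1 from r2.
  [  1  -3/2  0 ]
  [  0     3  6 ]
  [ -2     3  0 ]
Add 2 times r1 to r3.
  [ 1  -3/2  0 ]
  [ 0     3  6 ]
  [ 0     0  0 ]
Multiply r2 by 1/3.
  [ 1  -3/2  0 ]
  [ 0     1  2 ]
  [ 0     0  0 ]
Add 3/2 times r2 to r1.
  [ 1  0  3 ]
  [ 0  1  2 ]
  [ 0  0  0 ]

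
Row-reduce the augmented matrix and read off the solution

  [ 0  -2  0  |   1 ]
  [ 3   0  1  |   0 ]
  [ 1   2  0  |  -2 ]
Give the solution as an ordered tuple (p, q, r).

R1 <-> R2
R1 -> 1/3·R1
R3 -> R3 − R1
R2 -> -1/2·R2
R3 -> R3 − 2·R2
R3 -> -3·R3
R1 -> R1 − 1/3·R3
Reading off the last column: p = -1, q = -1/2, r = 3.

(-1, -1/2, 3)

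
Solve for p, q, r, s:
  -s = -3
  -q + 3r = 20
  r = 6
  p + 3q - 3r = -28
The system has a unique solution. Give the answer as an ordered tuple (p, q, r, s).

Form the augmented matrix and row-reduce:
  [ 0   0   0  -1  |   -3 ]
  [ 0  -1   3   0  |   20 ]
  [ 0   0   1   0  |    6 ]
  [ 1   3  -3   0  |  -28 ]
R1 ↔ R4
  [ 1   3  -3   0  |  -28 ]
  [ 0  -1   3   0  |   20 ]
  [ 0   0   1   0  |    6 ]
  [ 0   0   0  -1  |   -3 ]
R2 → -1·R2
  [ 1  3  -3   0  |  -28 ]
  [ 0  1  -3   0  |  -20 ]
  [ 0  0   1   0  |    6 ]
  [ 0  0   0  -1  |   -3 ]
R4 → -1·R4
  [ 1  3  -3  0  |  -28 ]
  [ 0  1  -3  0  |  -20 ]
  [ 0  0   1  0  |    6 ]
  [ 0  0   0  1  |    3 ]
R2 → R2 + 3·R3
  [ 1  3  -3  0  |  -28 ]
  [ 0  1   0  0  |   -2 ]
  [ 0  0   1  0  |    6 ]
  [ 0  0   0  1  |    3 ]
R1 → R1 + 3·R3
  [ 1  3  0  0  |  -10 ]
  [ 0  1  0  0  |   -2 ]
  [ 0  0  1  0  |    6 ]
  [ 0  0  0  1  |    3 ]
R1 → R1 − 3·R2
  [ 1  0  0  0  |  -4 ]
  [ 0  1  0  0  |  -2 ]
  [ 0  0  1  0  |   6 ]
  [ 0  0  0  1  |   3 ]
Reading off the last column: p = -4, q = -2, r = 6, s = 3.

(-4, -2, 6, 3)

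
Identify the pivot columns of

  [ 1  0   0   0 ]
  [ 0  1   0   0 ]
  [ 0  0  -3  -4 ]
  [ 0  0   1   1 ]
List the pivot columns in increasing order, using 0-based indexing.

R3 → -1/3·R3
  [ 1  0  0    0 ]
  [ 0  1  0    0 ]
  [ 0  0  1  4/3 ]
  [ 0  0  1    1 ]
R4 → R4 − R3
  [ 1  0  0     0 ]
  [ 0  1  0     0 ]
  [ 0  0  1   4/3 ]
  [ 0  0  0  -1/3 ]
R4 → -3·R4
  [ 1  0  0    0 ]
  [ 0  1  0    0 ]
  [ 0  0  1  4/3 ]
  [ 0  0  0    1 ]
R3 → R3 − 4/3·R4
  [ 1  0  0  0 ]
  [ 0  1  0  0 ]
  [ 0  0  1  0 ]
  [ 0  0  0  1 ]
Pivot columns are the columns containing a leading 1.

0, 1, 2, 3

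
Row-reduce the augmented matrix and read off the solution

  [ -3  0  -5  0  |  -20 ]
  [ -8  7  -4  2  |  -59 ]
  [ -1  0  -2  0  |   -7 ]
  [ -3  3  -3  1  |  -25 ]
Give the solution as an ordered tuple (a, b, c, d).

(5, -1, 1, -4)

Multiply ρ1 by -1/3.
  [  1  0  5/3  0  |  20/3 ]
  [ -8  7   -4  2  |   -59 ]
  [ -1  0   -2  0  |    -7 ]
  [ -3  3   -3  1  |   -25 ]
Add 8 times ρ1 to ρ2.
  [  1  0   5/3  0  |   20/3 ]
  [  0  7  28/3  2  |  -17/3 ]
  [ -1  0    -2  0  |     -7 ]
  [ -3  3    -3  1  |    -25 ]
Add ρ1 to ρ3.
  [  1  0   5/3  0  |   20/3 ]
  [  0  7  28/3  2  |  -17/3 ]
  [  0  0  -1/3  0  |   -1/3 ]
  [ -3  3    -3  1  |    -25 ]
Add 3 times ρ1 to ρ4.
  [ 1  0   5/3  0  |   20/3 ]
  [ 0  7  28/3  2  |  -17/3 ]
  [ 0  0  -1/3  0  |   -1/3 ]
  [ 0  3     2  1  |     -5 ]
Multiply ρ2 by 1/7.
  [ 1  0   5/3    0  |    20/3 ]
  [ 0  1   4/3  2/7  |  -17/21 ]
  [ 0  0  -1/3    0  |    -1/3 ]
  [ 0  3     2    1  |      -5 ]
Subtract 3 times ρ2 from ρ4.
  [ 1  0   5/3    0  |    20/3 ]
  [ 0  1   4/3  2/7  |  -17/21 ]
  [ 0  0  -1/3    0  |    -1/3 ]
  [ 0  0    -2  1/7  |   -18/7 ]
Multiply ρ3 by -3.
  [ 1  0  5/3    0  |    20/3 ]
  [ 0  1  4/3  2/7  |  -17/21 ]
  [ 0  0    1    0  |       1 ]
  [ 0  0   -2  1/7  |   -18/7 ]
Add 2 times ρ3 to ρ4.
  [ 1  0  5/3    0  |    20/3 ]
  [ 0  1  4/3  2/7  |  -17/21 ]
  [ 0  0    1    0  |       1 ]
  [ 0  0    0  1/7  |    -4/7 ]
Multiply ρ4 by 7.
  [ 1  0  5/3    0  |    20/3 ]
  [ 0  1  4/3  2/7  |  -17/21 ]
  [ 0  0    1    0  |       1 ]
  [ 0  0    0    1  |      -4 ]
Subtract 2/7 times ρ4 from ρ2.
  [ 1  0  5/3  0  |  20/3 ]
  [ 0  1  4/3  0  |   1/3 ]
  [ 0  0    1  0  |     1 ]
  [ 0  0    0  1  |    -4 ]
Subtract 4/3 times ρ3 from ρ2.
  [ 1  0  5/3  0  |  20/3 ]
  [ 0  1    0  0  |    -1 ]
  [ 0  0    1  0  |     1 ]
  [ 0  0    0  1  |    -4 ]
Subtract 5/3 times ρ3 from ρ1.
  [ 1  0  0  0  |   5 ]
  [ 0  1  0  0  |  -1 ]
  [ 0  0  1  0  |   1 ]
  [ 0  0  0  1  |  -4 ]
Reading off the last column: a = 5, b = -1, c = 1, d = -4.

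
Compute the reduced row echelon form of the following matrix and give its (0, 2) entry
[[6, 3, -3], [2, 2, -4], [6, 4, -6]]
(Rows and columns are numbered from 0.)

1

R1 ← 1/6·R1
  [ 1  1/2  -1/2 ]
  [ 2    2    -4 ]
  [ 6    4    -6 ]
R2 ← R2 − 2·R1
  [ 1  1/2  -1/2 ]
  [ 0    1    -3 ]
  [ 6    4    -6 ]
R3 ← R3 − 6·R1
  [ 1  1/2  -1/2 ]
  [ 0    1    -3 ]
  [ 0    1    -3 ]
R3 ← R3 − R2
  [ 1  1/2  -1/2 ]
  [ 0    1    -3 ]
  [ 0    0     0 ]
R1 ← R1 − 1/2·R2
  [ 1  0   1 ]
  [ 0  1  -3 ]
  [ 0  0   0 ]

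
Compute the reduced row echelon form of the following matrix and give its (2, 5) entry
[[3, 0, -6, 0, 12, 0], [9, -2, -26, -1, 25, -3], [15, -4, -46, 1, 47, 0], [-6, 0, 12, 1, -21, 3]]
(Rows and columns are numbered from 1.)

4

r1 -> 1/3·r1
  [  1   0   -2   0    4   0 ]
  [  9  -2  -26  -1   25  -3 ]
  [ 15  -4  -46   1   47   0 ]
  [ -6   0   12   1  -21   3 ]
r2 -> r2 − 9·r1
  [  1   0   -2   0    4   0 ]
  [  0  -2   -8  -1  -11  -3 ]
  [ 15  -4  -46   1   47   0 ]
  [ -6   0   12   1  -21   3 ]
r3 -> r3 − 15·r1
  [  1   0   -2   0    4   0 ]
  [  0  -2   -8  -1  -11  -3 ]
  [  0  -4  -16   1  -13   0 ]
  [ -6   0   12   1  -21   3 ]
r4 -> r4 + 6·r1
  [ 1   0   -2   0    4   0 ]
  [ 0  -2   -8  -1  -11  -3 ]
  [ 0  -4  -16   1  -13   0 ]
  [ 0   0    0   1    3   3 ]
r2 -> -1/2·r2
  [ 1   0   -2    0     4    0 ]
  [ 0   1    4  1/2  11/2  3/2 ]
  [ 0  -4  -16    1   -13    0 ]
  [ 0   0    0    1     3    3 ]
r3 -> r3 + 4·r2
  [ 1  0  -2    0     4    0 ]
  [ 0  1   4  1/2  11/2  3/2 ]
  [ 0  0   0    3     9    6 ]
  [ 0  0   0    1     3    3 ]
r3 -> 1/3·r3
  [ 1  0  -2    0     4    0 ]
  [ 0  1   4  1/2  11/2  3/2 ]
  [ 0  0   0    1     3    2 ]
  [ 0  0   0    1     3    3 ]
r4 -> r4 − r3
  [ 1  0  -2    0     4    0 ]
  [ 0  1   4  1/2  11/2  3/2 ]
  [ 0  0   0    1     3    2 ]
  [ 0  0   0    0     0    1 ]
r3 -> r3 − 2·r4
  [ 1  0  -2    0     4    0 ]
  [ 0  1   4  1/2  11/2  3/2 ]
  [ 0  0   0    1     3    0 ]
  [ 0  0   0    0     0    1 ]
r2 -> r2 − 3/2·r4
  [ 1  0  -2    0     4  0 ]
  [ 0  1   4  1/2  11/2  0 ]
  [ 0  0   0    1     3  0 ]
  [ 0  0   0    0     0  1 ]
r2 -> r2 − 1/2·r3
  [ 1  0  -2  0  4  0 ]
  [ 0  1   4  0  4  0 ]
  [ 0  0   0  1  3  0 ]
  [ 0  0   0  0  0  1 ]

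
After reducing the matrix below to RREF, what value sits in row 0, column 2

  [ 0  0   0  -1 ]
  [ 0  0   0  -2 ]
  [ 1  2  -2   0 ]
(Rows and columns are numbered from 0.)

-2

R1 <=> R3
  [ 1  2  -2   0 ]
  [ 0  0   0  -2 ]
  [ 0  0   0  -1 ]
R2 -> -1/2·R2
  [ 1  2  -2   0 ]
  [ 0  0   0   1 ]
  [ 0  0   0  -1 ]
R3 -> R3 + R2
  [ 1  2  -2  0 ]
  [ 0  0   0  1 ]
  [ 0  0   0  0 ]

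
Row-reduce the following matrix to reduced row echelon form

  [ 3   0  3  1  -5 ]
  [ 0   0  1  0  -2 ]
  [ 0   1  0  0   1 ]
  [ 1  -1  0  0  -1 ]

Multiply r1 by 1/3.
  [ 1   0  1  1/3  -5/3 ]
  [ 0   0  1    0    -2 ]
  [ 0   1  0    0     1 ]
  [ 1  -1  0    0    -1 ]
Subtract r1 from r4.
  [ 1   0   1   1/3  -5/3 ]
  [ 0   0   1     0    -2 ]
  [ 0   1   0     0     1 ]
  [ 0  -1  -1  -1/3   2/3 ]
Swap r2 and r3.
  [ 1   0   1   1/3  -5/3 ]
  [ 0   1   0     0     1 ]
  [ 0   0   1     0    -2 ]
  [ 0  -1  -1  -1/3   2/3 ]
Add r2 to r4.
  [ 1  0   1   1/3  -5/3 ]
  [ 0  1   0     0     1 ]
  [ 0  0   1     0    -2 ]
  [ 0  0  -1  -1/3   5/3 ]
Add r3 to r4.
  [ 1  0  1   1/3  -5/3 ]
  [ 0  1  0     0     1 ]
  [ 0  0  1     0    -2 ]
  [ 0  0  0  -1/3  -1/3 ]
Multiply r4 by -3.
  [ 1  0  1  1/3  -5/3 ]
  [ 0  1  0    0     1 ]
  [ 0  0  1    0    -2 ]
  [ 0  0  0    1     1 ]
Subtract 1/3 times r4 from r1.
  [ 1  0  1  0  -2 ]
  [ 0  1  0  0   1 ]
  [ 0  0  1  0  -2 ]
  [ 0  0  0  1   1 ]
Subtract r3 from r1.
  [ 1  0  0  0   0 ]
  [ 0  1  0  0   1 ]
  [ 0  0  1  0  -2 ]
  [ 0  0  0  1   1 ]

[[1, 0, 0, 0, 0], [0, 1, 0, 0, 1], [0, 0, 1, 0, -2], [0, 0, 0, 1, 1]]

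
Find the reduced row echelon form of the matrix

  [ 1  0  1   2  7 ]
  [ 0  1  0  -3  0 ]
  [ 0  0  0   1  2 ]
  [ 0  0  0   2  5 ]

[[1, 0, 1, 0, 0], [0, 1, 0, 0, 0], [0, 0, 0, 1, 0], [0, 0, 0, 0, 1]]

R4 := R4 − 2·R3
  [ 1  0  1   2  7 ]
  [ 0  1  0  -3  0 ]
  [ 0  0  0   1  2 ]
  [ 0  0  0   0  1 ]
R3 := R3 − 2·R4
  [ 1  0  1   2  7 ]
  [ 0  1  0  -3  0 ]
  [ 0  0  0   1  0 ]
  [ 0  0  0   0  1 ]
R1 := R1 − 7·R4
  [ 1  0  1   2  0 ]
  [ 0  1  0  -3  0 ]
  [ 0  0  0   1  0 ]
  [ 0  0  0   0  1 ]
R2 := R2 + 3·R3
  [ 1  0  1  2  0 ]
  [ 0  1  0  0  0 ]
  [ 0  0  0  1  0 ]
  [ 0  0  0  0  1 ]
R1 := R1 − 2·R3
  [ 1  0  1  0  0 ]
  [ 0  1  0  0  0 ]
  [ 0  0  0  1  0 ]
  [ 0  0  0  0  1 ]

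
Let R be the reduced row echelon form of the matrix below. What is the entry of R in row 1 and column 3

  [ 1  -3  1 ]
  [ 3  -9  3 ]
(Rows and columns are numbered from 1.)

1

R2 := R2 − 3·R1
  [ 1  -3  1 ]
  [ 0   0  0 ]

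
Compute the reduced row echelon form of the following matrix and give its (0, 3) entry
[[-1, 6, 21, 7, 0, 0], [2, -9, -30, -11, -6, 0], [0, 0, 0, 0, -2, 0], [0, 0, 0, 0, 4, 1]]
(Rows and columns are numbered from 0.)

R1 ← -1·R1
  [ 1  -6  -21   -7   0  0 ]
  [ 2  -9  -30  -11  -6  0 ]
  [ 0   0    0    0  -2  0 ]
  [ 0   0    0    0   4  1 ]
R2 ← R2 − 2·R1
  [ 1  -6  -21  -7   0  0 ]
  [ 0   3   12   3  -6  0 ]
  [ 0   0    0   0  -2  0 ]
  [ 0   0    0   0   4  1 ]
R2 ← 1/3·R2
  [ 1  -6  -21  -7   0  0 ]
  [ 0   1    4   1  -2  0 ]
  [ 0   0    0   0  -2  0 ]
  [ 0   0    0   0   4  1 ]
R3 ← -1/2·R3
  [ 1  -6  -21  -7   0  0 ]
  [ 0   1    4   1  -2  0 ]
  [ 0   0    0   0   1  0 ]
  [ 0   0    0   0   4  1 ]
R4 ← R4 − 4·R3
  [ 1  -6  -21  -7   0  0 ]
  [ 0   1    4   1  -2  0 ]
  [ 0   0    0   0   1  0 ]
  [ 0   0    0   0   0  1 ]
R2 ← R2 + 2·R3
  [ 1  -6  -21  -7  0  0 ]
  [ 0   1    4   1  0  0 ]
  [ 0   0    0   0  1  0 ]
  [ 0   0    0   0  0  1 ]
R1 ← R1 + 6·R2
  [ 1  0  3  -1  0  0 ]
  [ 0  1  4   1  0  0 ]
  [ 0  0  0   0  1  0 ]
  [ 0  0  0   0  0  1 ]

-1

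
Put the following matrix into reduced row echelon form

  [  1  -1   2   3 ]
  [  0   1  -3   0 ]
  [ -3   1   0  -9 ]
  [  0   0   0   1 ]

[[1, 0, -1, 0], [0, 1, -3, 0], [0, 0, 0, 1], [0, 0, 0, 0]]

Add 3 times r1 to r3.
  [ 1  -1   2  3 ]
  [ 0   1  -3  0 ]
  [ 0  -2   6  0 ]
  [ 0   0   0  1 ]
Add 2 times r2 to r3.
  [ 1  -1   2  3 ]
  [ 0   1  -3  0 ]
  [ 0   0   0  0 ]
  [ 0   0   0  1 ]
Swap r3 and r4.
  [ 1  -1   2  3 ]
  [ 0   1  -3  0 ]
  [ 0   0   0  1 ]
  [ 0   0   0  0 ]
Subtract 3 times r3 from r1.
  [ 1  -1   2  0 ]
  [ 0   1  -3  0 ]
  [ 0   0   0  1 ]
  [ 0   0   0  0 ]
Add r2 to r1.
  [ 1  0  -1  0 ]
  [ 0  1  -3  0 ]
  [ 0  0   0  1 ]
  [ 0  0   0  0 ]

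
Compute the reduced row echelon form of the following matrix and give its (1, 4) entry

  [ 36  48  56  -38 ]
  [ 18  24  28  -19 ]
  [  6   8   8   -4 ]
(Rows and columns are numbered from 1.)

5/3

ρ1 → 1/36·ρ1
  [  1  4/3  14/9  -19/18 ]
  [ 18   24    28     -19 ]
  [  6    8     8      -4 ]
ρ2 → ρ2 − 18·ρ1
  [ 1  4/3  14/9  -19/18 ]
  [ 0    0     0       0 ]
  [ 6    8     8      -4 ]
ρ3 → ρ3 − 6·ρ1
  [ 1  4/3  14/9  -19/18 ]
  [ 0    0     0       0 ]
  [ 0    0  -4/3     7/3 ]
ρ2 <=> ρ3
  [ 1  4/3  14/9  -19/18 ]
  [ 0    0  -4/3     7/3 ]
  [ 0    0     0       0 ]
ρ2 → -3/4·ρ2
  [ 1  4/3  14/9  -19/18 ]
  [ 0    0     1    -7/4 ]
  [ 0    0     0       0 ]
ρ1 → ρ1 − 14/9·ρ2
  [ 1  4/3  0   5/3 ]
  [ 0    0  1  -7/4 ]
  [ 0    0  0     0 ]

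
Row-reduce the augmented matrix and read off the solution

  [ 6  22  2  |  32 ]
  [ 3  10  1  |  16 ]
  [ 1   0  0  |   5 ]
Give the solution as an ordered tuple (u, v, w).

(5, 0, 1)

ρ1 → 1/6·ρ1
  [ 1  11/3  1/3  |  16/3 ]
  [ 3    10    1  |    16 ]
  [ 1     0    0  |     5 ]
ρ2 → ρ2 − 3·ρ1
  [ 1  11/3  1/3  |  16/3 ]
  [ 0    -1    0  |     0 ]
  [ 1     0    0  |     5 ]
ρ3 → ρ3 − ρ1
  [ 1   11/3   1/3  |  16/3 ]
  [ 0     -1     0  |     0 ]
  [ 0  -11/3  -1/3  |  -1/3 ]
ρ2 → -1·ρ2
  [ 1   11/3   1/3  |  16/3 ]
  [ 0      1     0  |     0 ]
  [ 0  -11/3  -1/3  |  -1/3 ]
ρ3 → ρ3 + 11/3·ρ2
  [ 1  11/3   1/3  |  16/3 ]
  [ 0     1     0  |     0 ]
  [ 0     0  -1/3  |  -1/3 ]
ρ3 → -3·ρ3
  [ 1  11/3  1/3  |  16/3 ]
  [ 0     1    0  |     0 ]
  [ 0     0    1  |     1 ]
ρ1 → ρ1 − 1/3·ρ3
  [ 1  11/3  0  |  5 ]
  [ 0     1  0  |  0 ]
  [ 0     0  1  |  1 ]
ρ1 → ρ1 − 11/3·ρ2
  [ 1  0  0  |  5 ]
  [ 0  1  0  |  0 ]
  [ 0  0  1  |  1 ]
Reading off the last column: u = 5, v = 0, w = 1.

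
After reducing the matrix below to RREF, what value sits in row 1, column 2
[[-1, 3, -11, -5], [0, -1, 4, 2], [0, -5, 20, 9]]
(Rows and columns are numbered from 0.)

-4

Multiply ρ1 by -1.
Multiply ρ2 by -1.
Add 5 times ρ2 to ρ3.
Multiply ρ3 by -1.
Add 2 times ρ3 to ρ2.
Subtract 5 times ρ3 from ρ1.
Add 3 times ρ2 to ρ1.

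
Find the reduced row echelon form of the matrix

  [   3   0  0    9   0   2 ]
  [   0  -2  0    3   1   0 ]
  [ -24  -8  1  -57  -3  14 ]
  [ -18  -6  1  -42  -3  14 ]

[[1, 0, 0, 3, 0, 2/3], [0, 1, 0, -3/2, 0, -2], [0, 0, 1, 3, 0, 2], [0, 0, 0, 0, 1, -4]]

r1 -> 1/3·r1
  [   1   0  0    3   0  2/3 ]
  [   0  -2  0    3   1    0 ]
  [ -24  -8  1  -57  -3   14 ]
  [ -18  -6  1  -42  -3   14 ]
r3 -> r3 + 24·r1
  [   1   0  0    3   0  2/3 ]
  [   0  -2  0    3   1    0 ]
  [   0  -8  1   15  -3   30 ]
  [ -18  -6  1  -42  -3   14 ]
r4 -> r4 + 18·r1
  [ 1   0  0   3   0  2/3 ]
  [ 0  -2  0   3   1    0 ]
  [ 0  -8  1  15  -3   30 ]
  [ 0  -6  1  12  -3   26 ]
r2 -> -1/2·r2
  [ 1   0  0     3     0  2/3 ]
  [ 0   1  0  -3/2  -1/2    0 ]
  [ 0  -8  1    15    -3   30 ]
  [ 0  -6  1    12    -3   26 ]
r3 -> r3 + 8·r2
  [ 1   0  0     3     0  2/3 ]
  [ 0   1  0  -3/2  -1/2    0 ]
  [ 0   0  1     3    -7   30 ]
  [ 0  -6  1    12    -3   26 ]
r4 -> r4 + 6·r2
  [ 1  0  0     3     0  2/3 ]
  [ 0  1  0  -3/2  -1/2    0 ]
  [ 0  0  1     3    -7   30 ]
  [ 0  0  1     3    -6   26 ]
r4 -> r4 − r3
  [ 1  0  0     3     0  2/3 ]
  [ 0  1  0  -3/2  -1/2    0 ]
  [ 0  0  1     3    -7   30 ]
  [ 0  0  0     0     1   -4 ]
r3 -> r3 + 7·r4
  [ 1  0  0     3     0  2/3 ]
  [ 0  1  0  -3/2  -1/2    0 ]
  [ 0  0  1     3     0    2 ]
  [ 0  0  0     0     1   -4 ]
r2 -> r2 + 1/2·r4
  [ 1  0  0     3  0  2/3 ]
  [ 0  1  0  -3/2  0   -2 ]
  [ 0  0  1     3  0    2 ]
  [ 0  0  0     0  1   -4 ]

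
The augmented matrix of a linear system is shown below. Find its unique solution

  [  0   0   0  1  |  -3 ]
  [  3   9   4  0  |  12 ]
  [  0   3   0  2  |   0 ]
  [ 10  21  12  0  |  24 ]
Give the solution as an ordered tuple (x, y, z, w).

ρ1 <=> ρ2
  [  3   9   4  0  |  12 ]
  [  0   0   0  1  |  -3 ]
  [  0   3   0  2  |   0 ]
  [ 10  21  12  0  |  24 ]
ρ1 ← 1/3·ρ1
  [  1   3  4/3  0  |   4 ]
  [  0   0    0  1  |  -3 ]
  [  0   3    0  2  |   0 ]
  [ 10  21   12  0  |  24 ]
ρ4 ← ρ4 − 10·ρ1
  [ 1   3   4/3  0  |    4 ]
  [ 0   0     0  1  |   -3 ]
  [ 0   3     0  2  |    0 ]
  [ 0  -9  -4/3  0  |  -16 ]
ρ2 <=> ρ3
  [ 1   3   4/3  0  |    4 ]
  [ 0   3     0  2  |    0 ]
  [ 0   0     0  1  |   -3 ]
  [ 0  -9  -4/3  0  |  -16 ]
ρ2 ← 1/3·ρ2
  [ 1   3   4/3    0  |    4 ]
  [ 0   1     0  2/3  |    0 ]
  [ 0   0     0    1  |   -3 ]
  [ 0  -9  -4/3    0  |  -16 ]
ρ4 ← ρ4 + 9·ρ2
  [ 1  3   4/3    0  |    4 ]
  [ 0  1     0  2/3  |    0 ]
  [ 0  0     0    1  |   -3 ]
  [ 0  0  -4/3    6  |  -16 ]
ρ3 <=> ρ4
  [ 1  3   4/3    0  |    4 ]
  [ 0  1     0  2/3  |    0 ]
  [ 0  0  -4/3    6  |  -16 ]
  [ 0  0     0    1  |   -3 ]
ρ3 ← -3/4·ρ3
  [ 1  3  4/3     0  |   4 ]
  [ 0  1    0   2/3  |   0 ]
  [ 0  0    1  -9/2  |  12 ]
  [ 0  0    0     1  |  -3 ]
ρ3 ← ρ3 + 9/2·ρ4
  [ 1  3  4/3    0  |     4 ]
  [ 0  1    0  2/3  |     0 ]
  [ 0  0    1    0  |  -3/2 ]
  [ 0  0    0    1  |    -3 ]
ρ2 ← ρ2 − 2/3·ρ4
  [ 1  3  4/3  0  |     4 ]
  [ 0  1    0  0  |     2 ]
  [ 0  0    1  0  |  -3/2 ]
  [ 0  0    0  1  |    -3 ]
ρ1 ← ρ1 − 4/3·ρ3
  [ 1  3  0  0  |     6 ]
  [ 0  1  0  0  |     2 ]
  [ 0  0  1  0  |  -3/2 ]
  [ 0  0  0  1  |    -3 ]
ρ1 ← ρ1 − 3·ρ2
  [ 1  0  0  0  |     0 ]
  [ 0  1  0  0  |     2 ]
  [ 0  0  1  0  |  -3/2 ]
  [ 0  0  0  1  |    -3 ]
Reading off the last column: x = 0, y = 2, z = -3/2, w = -3.

(0, 2, -3/2, -3)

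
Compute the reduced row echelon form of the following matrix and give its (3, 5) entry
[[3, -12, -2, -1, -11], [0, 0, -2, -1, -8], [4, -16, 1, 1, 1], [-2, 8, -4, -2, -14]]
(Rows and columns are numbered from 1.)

r1 → 1/3·r1
r3 → r3 − 4·r1
r4 → r4 + 2·r1
r2 → -1/2·r2
r3 → r3 − 11/3·r2
r4 → r4 + 16/3·r2
r3 → 2·r3
r2 → r2 − 1/2·r3
r1 → r1 + 1/3·r3
r1 → r1 + 2/3·r2

2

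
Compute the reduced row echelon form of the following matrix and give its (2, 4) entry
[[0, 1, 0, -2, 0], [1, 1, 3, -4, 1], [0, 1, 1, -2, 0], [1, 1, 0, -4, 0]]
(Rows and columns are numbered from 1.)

Swap R1 and R2.
Subtract R1 from R4.
Subtract R2 from R3.
Add 3 times R3 to R4.
Multiply R4 by -1.
Subtract R4 from R1.
Subtract 3 times R3 from R1.
Subtract R2 from R1.

-2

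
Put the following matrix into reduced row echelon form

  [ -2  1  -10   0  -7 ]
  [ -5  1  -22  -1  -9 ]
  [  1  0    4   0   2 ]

R1 → -1/2·R1
  [  1  -1/2    5   0  7/2 ]
  [ -5     1  -22  -1   -9 ]
  [  1     0    4   0    2 ]
R2 → R2 + 5·R1
  [ 1  -1/2  5   0   7/2 ]
  [ 0  -3/2  3  -1  17/2 ]
  [ 1     0  4   0     2 ]
R3 → R3 − R1
  [ 1  -1/2   5   0   7/2 ]
  [ 0  -3/2   3  -1  17/2 ]
  [ 0   1/2  -1   0  -3/2 ]
R2 → -2/3·R2
  [ 1  -1/2   5    0    7/2 ]
  [ 0     1  -2  2/3  -17/3 ]
  [ 0   1/2  -1    0   -3/2 ]
R3 → R3 − 1/2·R2
  [ 1  -1/2   5     0    7/2 ]
  [ 0     1  -2   2/3  -17/3 ]
  [ 0     0   0  -1/3    4/3 ]
R3 → -3·R3
  [ 1  -1/2   5    0    7/2 ]
  [ 0     1  -2  2/3  -17/3 ]
  [ 0     0   0    1     -4 ]
R2 → R2 − 2/3·R3
  [ 1  -1/2   5  0  7/2 ]
  [ 0     1  -2  0   -3 ]
  [ 0     0   0  1   -4 ]
R1 → R1 + 1/2·R2
  [ 1  0   4  0   2 ]
  [ 0  1  -2  0  -3 ]
  [ 0  0   0  1  -4 ]

[[1, 0, 4, 0, 2], [0, 1, -2, 0, -3], [0, 0, 0, 1, -4]]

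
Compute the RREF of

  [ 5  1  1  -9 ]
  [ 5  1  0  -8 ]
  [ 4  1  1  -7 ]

r1 ← 1/5·r1
  [ 1  1/5  1/5  -9/5 ]
  [ 5    1    0    -8 ]
  [ 4    1    1    -7 ]
r2 ← r2 − 5·r1
  [ 1  1/5  1/5  -9/5 ]
  [ 0    0   -1     1 ]
  [ 4    1    1    -7 ]
r3 ← r3 − 4·r1
  [ 1  1/5  1/5  -9/5 ]
  [ 0    0   -1     1 ]
  [ 0  1/5  1/5   1/5 ]
r2 <-> r3
  [ 1  1/5  1/5  -9/5 ]
  [ 0  1/5  1/5   1/5 ]
  [ 0    0   -1     1 ]
r2 ← 5·r2
  [ 1  1/5  1/5  -9/5 ]
  [ 0    1    1     1 ]
  [ 0    0   -1     1 ]
r3 ← -1·r3
  [ 1  1/5  1/5  -9/5 ]
  [ 0    1    1     1 ]
  [ 0    0    1    -1 ]
r2 ← r2 − r3
  [ 1  1/5  1/5  -9/5 ]
  [ 0    1    0     2 ]
  [ 0    0    1    -1 ]
r1 ← r1 − 1/5·r3
  [ 1  1/5  0  -8/5 ]
  [ 0    1  0     2 ]
  [ 0    0  1    -1 ]
r1 ← r1 − 1/5·r2
  [ 1  0  0  -2 ]
  [ 0  1  0   2 ]
  [ 0  0  1  -1 ]

[[1, 0, 0, -2], [0, 1, 0, 2], [0, 0, 1, -1]]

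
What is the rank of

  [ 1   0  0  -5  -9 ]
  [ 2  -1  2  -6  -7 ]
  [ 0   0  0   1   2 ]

rank = 3

r2 := r2 − 2·r1
r2 := -1·r2
r2 := r2 + 4·r3
r1 := r1 + 5·r3
The reduced form has 3 nonzero rows.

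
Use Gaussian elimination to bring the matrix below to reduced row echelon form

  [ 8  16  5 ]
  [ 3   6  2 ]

[[1, 2, 0], [0, 0, 1]]

Multiply ρ1 by 1/8.
Subtract 3 times ρ1 from ρ2.
Multiply ρ2 by 8.
Subtract 5/8 times ρ2 from ρ1.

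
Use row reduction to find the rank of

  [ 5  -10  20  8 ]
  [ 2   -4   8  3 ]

rank = 2

R1 ← 1/5·R1
  [ 1  -2  4  8/5 ]
  [ 2  -4  8    3 ]
R2 ← R2 − 2·R1
  [ 1  -2  4   8/5 ]
  [ 0   0  0  -1/5 ]
R2 ← -5·R2
  [ 1  -2  4  8/5 ]
  [ 0   0  0    1 ]
R1 ← R1 − 8/5·R2
  [ 1  -2  4  0 ]
  [ 0   0  0  1 ]
The reduced form has 2 nonzero rows.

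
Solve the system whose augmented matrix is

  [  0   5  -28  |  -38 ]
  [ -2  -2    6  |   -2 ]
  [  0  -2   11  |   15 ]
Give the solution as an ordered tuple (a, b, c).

(6, -2, 1)

ρ1 <=> ρ2
  [ -2  -2    6  |   -2 ]
  [  0   5  -28  |  -38 ]
  [  0  -2   11  |   15 ]
ρ1 -> -1/2·ρ1
  [ 1   1   -3  |    1 ]
  [ 0   5  -28  |  -38 ]
  [ 0  -2   11  |   15 ]
ρ2 -> 1/5·ρ2
  [ 1   1     -3  |      1 ]
  [ 0   1  -28/5  |  -38/5 ]
  [ 0  -2     11  |     15 ]
ρ3 -> ρ3 + 2·ρ2
  [ 1  1     -3  |      1 ]
  [ 0  1  -28/5  |  -38/5 ]
  [ 0  0   -1/5  |   -1/5 ]
ρ3 -> -5·ρ3
  [ 1  1     -3  |      1 ]
  [ 0  1  -28/5  |  -38/5 ]
  [ 0  0      1  |      1 ]
ρ2 -> ρ2 + 28/5·ρ3
  [ 1  1  -3  |   1 ]
  [ 0  1   0  |  -2 ]
  [ 0  0   1  |   1 ]
ρ1 -> ρ1 + 3·ρ3
  [ 1  1  0  |   4 ]
  [ 0  1  0  |  -2 ]
  [ 0  0  1  |   1 ]
ρ1 -> ρ1 − ρ2
  [ 1  0  0  |   6 ]
  [ 0  1  0  |  -2 ]
  [ 0  0  1  |   1 ]
Reading off the last column: a = 6, b = -2, c = 1.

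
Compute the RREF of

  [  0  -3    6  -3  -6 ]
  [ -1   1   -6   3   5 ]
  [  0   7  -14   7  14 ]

[[1, 0, 4, -2, -3], [0, 1, -2, 1, 2], [0, 0, 0, 0, 0]]

ρ1 ↔ ρ2
  [ -1   1   -6   3   5 ]
  [  0  -3    6  -3  -6 ]
  [  0   7  -14   7  14 ]
ρ1 := -1·ρ1
  [ 1  -1    6  -3  -5 ]
  [ 0  -3    6  -3  -6 ]
  [ 0   7  -14   7  14 ]
ρ2 := -1/3·ρ2
  [ 1  -1    6  -3  -5 ]
  [ 0   1   -2   1   2 ]
  [ 0   7  -14   7  14 ]
ρ3 := ρ3 − 7·ρ2
  [ 1  -1   6  -3  -5 ]
  [ 0   1  -2   1   2 ]
  [ 0   0   0   0   0 ]
ρ1 := ρ1 + ρ2
  [ 1  0   4  -2  -3 ]
  [ 0  1  -2   1   2 ]
  [ 0  0   0   0   0 ]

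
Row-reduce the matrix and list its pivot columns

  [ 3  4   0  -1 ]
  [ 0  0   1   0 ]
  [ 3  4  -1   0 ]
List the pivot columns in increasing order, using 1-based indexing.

1, 3, 4

r1 -> 1/3·r1
r3 -> r3 − 3·r1
r3 -> r3 + r2
r1 -> r1 + 1/3·r3
Pivot columns are the columns containing a leading 1.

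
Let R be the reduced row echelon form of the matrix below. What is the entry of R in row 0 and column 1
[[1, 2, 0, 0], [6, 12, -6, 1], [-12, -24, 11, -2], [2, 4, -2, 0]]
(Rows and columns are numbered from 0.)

r2 -> r2 − 6·r1
  [   1    2   0   0 ]
  [   0    0  -6   1 ]
  [ -12  -24  11  -2 ]
  [   2    4  -2   0 ]
r3 -> r3 + 12·r1
  [ 1  2   0   0 ]
  [ 0  0  -6   1 ]
  [ 0  0  11  -2 ]
  [ 2  4  -2   0 ]
r4 -> r4 − 2·r1
  [ 1  2   0   0 ]
  [ 0  0  -6   1 ]
  [ 0  0  11  -2 ]
  [ 0  0  -2   0 ]
r2 -> -1/6·r2
  [ 1  2   0     0 ]
  [ 0  0   1  -1/6 ]
  [ 0  0  11    -2 ]
  [ 0  0  -2     0 ]
r3 -> r3 − 11·r2
  [ 1  2   0     0 ]
  [ 0  0   1  -1/6 ]
  [ 0  0   0  -1/6 ]
  [ 0  0  -2     0 ]
r4 -> r4 + 2·r2
  [ 1  2  0     0 ]
  [ 0  0  1  -1/6 ]
  [ 0  0  0  -1/6 ]
  [ 0  0  0  -1/3 ]
r3 -> -6·r3
  [ 1  2  0     0 ]
  [ 0  0  1  -1/6 ]
  [ 0  0  0     1 ]
  [ 0  0  0  -1/3 ]
r4 -> r4 + 1/3·r3
  [ 1  2  0     0 ]
  [ 0  0  1  -1/6 ]
  [ 0  0  0     1 ]
  [ 0  0  0     0 ]
r2 -> r2 + 1/6·r3
  [ 1  2  0  0 ]
  [ 0  0  1  0 ]
  [ 0  0  0  1 ]
  [ 0  0  0  0 ]

2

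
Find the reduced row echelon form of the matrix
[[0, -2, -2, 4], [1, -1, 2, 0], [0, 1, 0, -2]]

r1 <=> r2
  [ 1  -1   2   0 ]
  [ 0  -2  -2   4 ]
  [ 0   1   0  -2 ]
r2 ← -1/2·r2
  [ 1  -1  2   0 ]
  [ 0   1  1  -2 ]
  [ 0   1  0  -2 ]
r3 ← r3 − r2
  [ 1  -1   2   0 ]
  [ 0   1   1  -2 ]
  [ 0   0  -1   0 ]
r3 ← -1·r3
  [ 1  -1  2   0 ]
  [ 0   1  1  -2 ]
  [ 0   0  1   0 ]
r2 ← r2 − r3
  [ 1  -1  2   0 ]
  [ 0   1  0  -2 ]
  [ 0   0  1   0 ]
r1 ← r1 − 2·r3
  [ 1  -1  0   0 ]
  [ 0   1  0  -2 ]
  [ 0   0  1   0 ]
r1 ← r1 + r2
  [ 1  0  0  -2 ]
  [ 0  1  0  -2 ]
  [ 0  0  1   0 ]

[[1, 0, 0, -2], [0, 1, 0, -2], [0, 0, 1, 0]]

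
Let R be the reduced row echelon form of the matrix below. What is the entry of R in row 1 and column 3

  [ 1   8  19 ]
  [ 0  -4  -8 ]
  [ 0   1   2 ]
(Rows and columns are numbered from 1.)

3

r2 -> -1/4·r2
  [ 1  8  19 ]
  [ 0  1   2 ]
  [ 0  1   2 ]
r3 -> r3 − r2
  [ 1  8  19 ]
  [ 0  1   2 ]
  [ 0  0   0 ]
r1 -> r1 − 8·r2
  [ 1  0  3 ]
  [ 0  1  2 ]
  [ 0  0  0 ]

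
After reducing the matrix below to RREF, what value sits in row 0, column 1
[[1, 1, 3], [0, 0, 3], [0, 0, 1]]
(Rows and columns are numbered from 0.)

1

R2 := 1/3·R2
  [ 1  1  3 ]
  [ 0  0  1 ]
  [ 0  0  1 ]
R3 := R3 − R2
  [ 1  1  3 ]
  [ 0  0  1 ]
  [ 0  0  0 ]
R1 := R1 − 3·R2
  [ 1  1  0 ]
  [ 0  0  1 ]
  [ 0  0  0 ]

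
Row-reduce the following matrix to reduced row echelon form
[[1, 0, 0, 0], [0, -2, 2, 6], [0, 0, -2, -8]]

r2 -> -1/2·r2
  [ 1  0   0   0 ]
  [ 0  1  -1  -3 ]
  [ 0  0  -2  -8 ]
r3 -> -1/2·r3
  [ 1  0   0   0 ]
  [ 0  1  -1  -3 ]
  [ 0  0   1   4 ]
r2 -> r2 + r3
  [ 1  0  0  0 ]
  [ 0  1  0  1 ]
  [ 0  0  1  4 ]

[[1, 0, 0, 0], [0, 1, 0, 1], [0, 0, 1, 4]]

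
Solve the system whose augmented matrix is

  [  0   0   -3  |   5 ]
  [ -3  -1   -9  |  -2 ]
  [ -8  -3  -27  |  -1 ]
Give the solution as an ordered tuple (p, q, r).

(5, 2, -5/3)

Swap ρ1 and ρ2.
  [ -3  -1   -9  |  -2 ]
  [  0   0   -3  |   5 ]
  [ -8  -3  -27  |  -1 ]
Multiply ρ1 by -1/3.
  [  1  1/3    3  |  2/3 ]
  [  0    0   -3  |    5 ]
  [ -8   -3  -27  |   -1 ]
Add 8 times ρ1 to ρ3.
  [ 1   1/3   3  |   2/3 ]
  [ 0     0  -3  |     5 ]
  [ 0  -1/3  -3  |  13/3 ]
Swap ρ2 and ρ3.
  [ 1   1/3   3  |   2/3 ]
  [ 0  -1/3  -3  |  13/3 ]
  [ 0     0  -3  |     5 ]
Multiply ρ2 by -3.
  [ 1  1/3   3  |  2/3 ]
  [ 0    1   9  |  -13 ]
  [ 0    0  -3  |    5 ]
Multiply ρ3 by -1/3.
  [ 1  1/3  3  |   2/3 ]
  [ 0    1  9  |   -13 ]
  [ 0    0  1  |  -5/3 ]
Subtract 9 times ρ3 from ρ2.
  [ 1  1/3  3  |   2/3 ]
  [ 0    1  0  |     2 ]
  [ 0    0  1  |  -5/3 ]
Subtract 3 times ρ3 from ρ1.
  [ 1  1/3  0  |  17/3 ]
  [ 0    1  0  |     2 ]
  [ 0    0  1  |  -5/3 ]
Subtract 1/3 times ρ2 from ρ1.
  [ 1  0  0  |     5 ]
  [ 0  1  0  |     2 ]
  [ 0  0  1  |  -5/3 ]
Reading off the last column: p = 5, q = 2, r = -5/3.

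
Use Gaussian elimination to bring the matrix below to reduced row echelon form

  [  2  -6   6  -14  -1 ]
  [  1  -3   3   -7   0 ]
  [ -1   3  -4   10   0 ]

[[1, -3, 0, 2, 0], [0, 0, 1, -3, 0], [0, 0, 0, 0, 1]]

r1 -> 1/2·r1
r2 -> r2 − r1
r3 -> r3 + r1
r2 <-> r3
r2 -> -1·r2
r3 -> 2·r3
r2 -> r2 − 1/2·r3
r1 -> r1 + 1/2·r3
r1 -> r1 − 3·r2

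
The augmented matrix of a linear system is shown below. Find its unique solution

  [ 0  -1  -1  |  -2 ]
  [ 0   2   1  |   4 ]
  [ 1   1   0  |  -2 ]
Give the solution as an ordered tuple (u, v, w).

(-4, 2, 0)

ρ1 ↔ ρ3
  [ 1   1   0  |  -2 ]
  [ 0   2   1  |   4 ]
  [ 0  -1  -1  |  -2 ]
ρ2 → 1/2·ρ2
  [ 1   1    0  |  -2 ]
  [ 0   1  1/2  |   2 ]
  [ 0  -1   -1  |  -2 ]
ρ3 → ρ3 + ρ2
  [ 1  1     0  |  -2 ]
  [ 0  1   1/2  |   2 ]
  [ 0  0  -1/2  |   0 ]
ρ3 → -2·ρ3
  [ 1  1    0  |  -2 ]
  [ 0  1  1/2  |   2 ]
  [ 0  0    1  |   0 ]
ρ2 → ρ2 − 1/2·ρ3
  [ 1  1  0  |  -2 ]
  [ 0  1  0  |   2 ]
  [ 0  0  1  |   0 ]
ρ1 → ρ1 − ρ2
  [ 1  0  0  |  -4 ]
  [ 0  1  0  |   2 ]
  [ 0  0  1  |   0 ]
Reading off the last column: u = -4, v = 2, w = 0.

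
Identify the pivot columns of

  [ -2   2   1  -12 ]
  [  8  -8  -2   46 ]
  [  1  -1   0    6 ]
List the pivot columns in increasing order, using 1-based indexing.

1, 3, 4

R1 := -1/2·R1
  [ 1  -1  -1/2   6 ]
  [ 8  -8    -2  46 ]
  [ 1  -1     0   6 ]
R2 := R2 − 8·R1
  [ 1  -1  -1/2   6 ]
  [ 0   0     2  -2 ]
  [ 1  -1     0   6 ]
R3 := R3 − R1
  [ 1  -1  -1/2   6 ]
  [ 0   0     2  -2 ]
  [ 0   0   1/2   0 ]
R2 := 1/2·R2
  [ 1  -1  -1/2   6 ]
  [ 0   0     1  -1 ]
  [ 0   0   1/2   0 ]
R3 := R3 − 1/2·R2
  [ 1  -1  -1/2    6 ]
  [ 0   0     1   -1 ]
  [ 0   0     0  1/2 ]
R3 := 2·R3
  [ 1  -1  -1/2   6 ]
  [ 0   0     1  -1 ]
  [ 0   0     0   1 ]
R2 := R2 + R3
  [ 1  -1  -1/2  6 ]
  [ 0   0     1  0 ]
  [ 0   0     0  1 ]
R1 := R1 − 6·R3
  [ 1  -1  -1/2  0 ]
  [ 0   0     1  0 ]
  [ 0   0     0  1 ]
R1 := R1 + 1/2·R2
  [ 1  -1  0  0 ]
  [ 0   0  1  0 ]
  [ 0   0  0  1 ]
Pivot columns are the columns containing a leading 1.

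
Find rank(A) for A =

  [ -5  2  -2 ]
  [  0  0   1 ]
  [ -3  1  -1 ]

R1 ← -1/5·R1
  [  1  -2/5  2/5 ]
  [  0     0    1 ]
  [ -3     1   -1 ]
R3 ← R3 + 3·R1
  [ 1  -2/5  2/5 ]
  [ 0     0    1 ]
  [ 0  -1/5  1/5 ]
R2 <-> R3
  [ 1  -2/5  2/5 ]
  [ 0  -1/5  1/5 ]
  [ 0     0    1 ]
R2 ← -5·R2
  [ 1  -2/5  2/5 ]
  [ 0     1   -1 ]
  [ 0     0    1 ]
R2 ← R2 + R3
  [ 1  -2/5  2/5 ]
  [ 0     1    0 ]
  [ 0     0    1 ]
R1 ← R1 − 2/5·R3
  [ 1  -2/5  0 ]
  [ 0     1  0 ]
  [ 0     0  1 ]
R1 ← R1 + 2/5·R2
  [ 1  0  0 ]
  [ 0  1  0 ]
  [ 0  0  1 ]
The reduced form has 3 nonzero rows.

rank = 3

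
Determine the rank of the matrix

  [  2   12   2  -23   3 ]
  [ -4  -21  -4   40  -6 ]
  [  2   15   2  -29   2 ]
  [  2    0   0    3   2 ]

rank = 4

ρ1 ← 1/2·ρ1
  [  1    6   1  -23/2  3/2 ]
  [ -4  -21  -4     40   -6 ]
  [  2   15   2    -29    2 ]
  [  2    0   0      3    2 ]
ρ2 ← ρ2 + 4·ρ1
  [ 1   6  1  -23/2  3/2 ]
  [ 0   3  0     -6    0 ]
  [ 2  15  2    -29    2 ]
  [ 2   0  0      3    2 ]
ρ3 ← ρ3 − 2·ρ1
  [ 1  6  1  -23/2  3/2 ]
  [ 0  3  0     -6    0 ]
  [ 0  3  0     -6   -1 ]
  [ 2  0  0      3    2 ]
ρ4 ← ρ4 − 2·ρ1
  [ 1    6   1  -23/2  3/2 ]
  [ 0    3   0     -6    0 ]
  [ 0    3   0     -6   -1 ]
  [ 0  -12  -2     26   -1 ]
ρ2 ← 1/3·ρ2
  [ 1    6   1  -23/2  3/2 ]
  [ 0    1   0     -2    0 ]
  [ 0    3   0     -6   -1 ]
  [ 0  -12  -2     26   -1 ]
ρ3 ← ρ3 − 3·ρ2
  [ 1    6   1  -23/2  3/2 ]
  [ 0    1   0     -2    0 ]
  [ 0    0   0      0   -1 ]
  [ 0  -12  -2     26   -1 ]
ρ4 ← ρ4 + 12·ρ2
  [ 1  6   1  -23/2  3/2 ]
  [ 0  1   0     -2    0 ]
  [ 0  0   0      0   -1 ]
  [ 0  0  -2      2   -1 ]
ρ3 <-> ρ4
  [ 1  6   1  -23/2  3/2 ]
  [ 0  1   0     -2    0 ]
  [ 0  0  -2      2   -1 ]
  [ 0  0   0      0   -1 ]
ρ3 ← -1/2·ρ3
  [ 1  6  1  -23/2  3/2 ]
  [ 0  1  0     -2    0 ]
  [ 0  0  1     -1  1/2 ]
  [ 0  0  0      0   -1 ]
ρ4 ← -1·ρ4
  [ 1  6  1  -23/2  3/2 ]
  [ 0  1  0     -2    0 ]
  [ 0  0  1     -1  1/2 ]
  [ 0  0  0      0    1 ]
ρ3 ← ρ3 − 1/2·ρ4
  [ 1  6  1  -23/2  3/2 ]
  [ 0  1  0     -2    0 ]
  [ 0  0  1     -1    0 ]
  [ 0  0  0      0    1 ]
ρ1 ← ρ1 − 3/2·ρ4
  [ 1  6  1  -23/2  0 ]
  [ 0  1  0     -2  0 ]
  [ 0  0  1     -1  0 ]
  [ 0  0  0      0  1 ]
ρ1 ← ρ1 − ρ3
  [ 1  6  0  -21/2  0 ]
  [ 0  1  0     -2  0 ]
  [ 0  0  1     -1  0 ]
  [ 0  0  0      0  1 ]
ρ1 ← ρ1 − 6·ρ2
  [ 1  0  0  3/2  0 ]
  [ 0  1  0   -2  0 ]
  [ 0  0  1   -1  0 ]
  [ 0  0  0    0  1 ]
The reduced form has 4 nonzero rows.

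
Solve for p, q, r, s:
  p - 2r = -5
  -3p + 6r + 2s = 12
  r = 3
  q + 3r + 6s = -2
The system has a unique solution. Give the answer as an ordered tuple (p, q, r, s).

(1, -2, 3, -3/2)

Form the augmented matrix and row-reduce:
  [  1  0  -2  0  |  -5 ]
  [ -3  0   6  2  |  12 ]
  [  0  0   1  0  |   3 ]
  [  0  1   3  6  |  -2 ]
ρ2 → ρ2 + 3·ρ1
ρ2 <-> ρ4
ρ4 → 1/2·ρ4
ρ2 → ρ2 − 6·ρ4
ρ2 → ρ2 − 3·ρ3
ρ1 → ρ1 + 2·ρ3
Reading off the last column: p = 1, q = -2, r = 3, s = -3/2.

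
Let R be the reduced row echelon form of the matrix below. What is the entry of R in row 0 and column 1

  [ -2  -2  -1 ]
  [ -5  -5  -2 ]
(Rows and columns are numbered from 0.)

1

Multiply r1 by -1/2.
  [  1   1  1/2 ]
  [ -5  -5   -2 ]
Add 5 times r1 to r2.
  [ 1  1  1/2 ]
  [ 0  0  1/2 ]
Multiply r2 by 2.
  [ 1  1  1/2 ]
  [ 0  0    1 ]
Subtract 1/2 times r2 from r1.
  [ 1  1  0 ]
  [ 0  0  1 ]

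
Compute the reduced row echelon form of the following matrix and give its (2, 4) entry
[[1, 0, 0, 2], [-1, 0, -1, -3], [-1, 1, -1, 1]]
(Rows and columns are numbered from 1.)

r2 := r2 + r1
  [  1  0   0   2 ]
  [  0  0  -1  -1 ]
  [ -1  1  -1   1 ]
r3 := r3 + r1
  [ 1  0   0   2 ]
  [ 0  0  -1  -1 ]
  [ 0  1  -1   3 ]
r2 <=> r3
  [ 1  0   0   2 ]
  [ 0  1  -1   3 ]
  [ 0  0  -1  -1 ]
r3 := -1·r3
  [ 1  0   0  2 ]
  [ 0  1  -1  3 ]
  [ 0  0   1  1 ]
r2 := r2 + r3
  [ 1  0  0  2 ]
  [ 0  1  0  4 ]
  [ 0  0  1  1 ]

4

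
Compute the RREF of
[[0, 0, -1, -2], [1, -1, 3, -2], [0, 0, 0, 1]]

[[1, -1, 0, 0], [0, 0, 1, 0], [0, 0, 0, 1]]

r1 <-> r2
  [ 1  -1   3  -2 ]
  [ 0   0  -1  -2 ]
  [ 0   0   0   1 ]
r2 -> -1·r2
  [ 1  -1  3  -2 ]
  [ 0   0  1   2 ]
  [ 0   0  0   1 ]
r2 -> r2 − 2·r3
  [ 1  -1  3  -2 ]
  [ 0   0  1   0 ]
  [ 0   0  0   1 ]
r1 -> r1 + 2·r3
  [ 1  -1  3  0 ]
  [ 0   0  1  0 ]
  [ 0   0  0  1 ]
r1 -> r1 − 3·r2
  [ 1  -1  0  0 ]
  [ 0   0  1  0 ]
  [ 0   0  0  1 ]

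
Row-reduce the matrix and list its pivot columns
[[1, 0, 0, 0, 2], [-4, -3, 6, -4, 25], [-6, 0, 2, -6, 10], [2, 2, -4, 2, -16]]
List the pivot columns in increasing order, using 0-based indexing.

Add 4 times R1 to R2.
  [  1   0   0   0    2 ]
  [  0  -3   6  -4   33 ]
  [ -6   0   2  -6   10 ]
  [  2   2  -4   2  -16 ]
Add 6 times R1 to R3.
  [ 1   0   0   0    2 ]
  [ 0  -3   6  -4   33 ]
  [ 0   0   2  -6   22 ]
  [ 2   2  -4   2  -16 ]
Subtract 2 times R1 from R4.
  [ 1   0   0   0    2 ]
  [ 0  -3   6  -4   33 ]
  [ 0   0   2  -6   22 ]
  [ 0   2  -4   2  -20 ]
Multiply R2 by -1/3.
  [ 1  0   0    0    2 ]
  [ 0  1  -2  4/3  -11 ]
  [ 0  0   2   -6   22 ]
  [ 0  2  -4    2  -20 ]
Subtract 2 times R2 from R4.
  [ 1  0   0     0    2 ]
  [ 0  1  -2   4/3  -11 ]
  [ 0  0   2    -6   22 ]
  [ 0  0   0  -2/3    2 ]
Multiply R3 by 1/2.
  [ 1  0   0     0    2 ]
  [ 0  1  -2   4/3  -11 ]
  [ 0  0   1    -3   11 ]
  [ 0  0   0  -2/3    2 ]
Multiply R4 by -3/2.
  [ 1  0   0    0    2 ]
  [ 0  1  -2  4/3  -11 ]
  [ 0  0   1   -3   11 ]
  [ 0  0   0    1   -3 ]
Add 3 times R4 to R3.
  [ 1  0   0    0    2 ]
  [ 0  1  -2  4/3  -11 ]
  [ 0  0   1    0    2 ]
  [ 0  0   0    1   -3 ]
Subtract 4/3 times R4 from R2.
  [ 1  0   0  0   2 ]
  [ 0  1  -2  0  -7 ]
  [ 0  0   1  0   2 ]
  [ 0  0   0  1  -3 ]
Add 2 times R3 to R2.
  [ 1  0  0  0   2 ]
  [ 0  1  0  0  -3 ]
  [ 0  0  1  0   2 ]
  [ 0  0  0  1  -3 ]
Pivot columns are the columns containing a leading 1.

0, 1, 2, 3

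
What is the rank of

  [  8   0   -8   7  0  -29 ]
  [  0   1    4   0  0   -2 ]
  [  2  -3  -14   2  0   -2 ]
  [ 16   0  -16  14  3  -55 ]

rank = 4

ρ1 → 1/8·ρ1
  [  1   0   -1  7/8  0  -29/8 ]
  [  0   1    4    0  0     -2 ]
  [  2  -3  -14    2  0     -2 ]
  [ 16   0  -16   14  3    -55 ]
ρ3 → ρ3 − 2·ρ1
  [  1   0   -1  7/8  0  -29/8 ]
  [  0   1    4    0  0     -2 ]
  [  0  -3  -12  1/4  0   21/4 ]
  [ 16   0  -16   14  3    -55 ]
ρ4 → ρ4 − 16·ρ1
  [ 1   0   -1  7/8  0  -29/8 ]
  [ 0   1    4    0  0     -2 ]
  [ 0  -3  -12  1/4  0   21/4 ]
  [ 0   0    0    0  3      3 ]
ρ3 → ρ3 + 3·ρ2
  [ 1  0  -1  7/8  0  -29/8 ]
  [ 0  1   4    0  0     -2 ]
  [ 0  0   0  1/4  0   -3/4 ]
  [ 0  0   0    0  3      3 ]
ρ3 → 4·ρ3
  [ 1  0  -1  7/8  0  -29/8 ]
  [ 0  1   4    0  0     -2 ]
  [ 0  0   0    1  0     -3 ]
  [ 0  0   0    0  3      3 ]
ρ4 → 1/3·ρ4
  [ 1  0  -1  7/8  0  -29/8 ]
  [ 0  1   4    0  0     -2 ]
  [ 0  0   0    1  0     -3 ]
  [ 0  0   0    0  1      1 ]
ρ1 → ρ1 − 7/8·ρ3
  [ 1  0  -1  0  0  -1 ]
  [ 0  1   4  0  0  -2 ]
  [ 0  0   0  1  0  -3 ]
  [ 0  0   0  0  1   1 ]
The reduced form has 4 nonzero rows.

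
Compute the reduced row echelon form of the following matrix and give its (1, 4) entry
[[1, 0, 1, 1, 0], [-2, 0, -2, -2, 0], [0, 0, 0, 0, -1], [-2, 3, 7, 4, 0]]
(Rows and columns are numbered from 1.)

r2 := r2 + 2·r1
  [  1  0  1  1   0 ]
  [  0  0  0  0   0 ]
  [  0  0  0  0  -1 ]
  [ -2  3  7  4   0 ]
r4 := r4 + 2·r1
  [ 1  0  1  1   0 ]
  [ 0  0  0  0   0 ]
  [ 0  0  0  0  -1 ]
  [ 0  3  9  6   0 ]
r2 <=> r4
  [ 1  0  1  1   0 ]
  [ 0  3  9  6   0 ]
  [ 0  0  0  0  -1 ]
  [ 0  0  0  0   0 ]
r2 := 1/3·r2
  [ 1  0  1  1   0 ]
  [ 0  1  3  2   0 ]
  [ 0  0  0  0  -1 ]
  [ 0  0  0  0   0 ]
r3 := -1·r3
  [ 1  0  1  1  0 ]
  [ 0  1  3  2  0 ]
  [ 0  0  0  0  1 ]
  [ 0  0  0  0  0 ]

1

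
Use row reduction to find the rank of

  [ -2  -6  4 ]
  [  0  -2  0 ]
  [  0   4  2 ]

R1 → -1/2·R1
  [ 1   3  -2 ]
  [ 0  -2   0 ]
  [ 0   4   2 ]
R2 → -1/2·R2
  [ 1  3  -2 ]
  [ 0  1   0 ]
  [ 0  4   2 ]
R3 → R3 − 4·R2
  [ 1  3  -2 ]
  [ 0  1   0 ]
  [ 0  0   2 ]
R3 → 1/2·R3
  [ 1  3  -2 ]
  [ 0  1   0 ]
  [ 0  0   1 ]
R1 → R1 + 2·R3
  [ 1  3  0 ]
  [ 0  1  0 ]
  [ 0  0  1 ]
R1 → R1 − 3·R2
  [ 1  0  0 ]
  [ 0  1  0 ]
  [ 0  0  1 ]
The reduced form has 3 nonzero rows.

rank = 3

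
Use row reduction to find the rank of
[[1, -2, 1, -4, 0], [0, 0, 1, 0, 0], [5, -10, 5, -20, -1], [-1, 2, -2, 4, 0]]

rank = 3

R3 → R3 − 5·R1
  [  1  -2   1  -4   0 ]
  [  0   0   1   0   0 ]
  [  0   0   0   0  -1 ]
  [ -1   2  -2   4   0 ]
R4 → R4 + R1
  [ 1  -2   1  -4   0 ]
  [ 0   0   1   0   0 ]
  [ 0   0   0   0  -1 ]
  [ 0   0  -1   0   0 ]
R4 → R4 + R2
  [ 1  -2  1  -4   0 ]
  [ 0   0  1   0   0 ]
  [ 0   0  0   0  -1 ]
  [ 0   0  0   0   0 ]
R3 → -1·R3
  [ 1  -2  1  -4  0 ]
  [ 0   0  1   0  0 ]
  [ 0   0  0   0  1 ]
  [ 0   0  0   0  0 ]
R1 → R1 − R2
  [ 1  -2  0  -4  0 ]
  [ 0   0  1   0  0 ]
  [ 0   0  0   0  1 ]
  [ 0   0  0   0  0 ]
The reduced form has 3 nonzero rows.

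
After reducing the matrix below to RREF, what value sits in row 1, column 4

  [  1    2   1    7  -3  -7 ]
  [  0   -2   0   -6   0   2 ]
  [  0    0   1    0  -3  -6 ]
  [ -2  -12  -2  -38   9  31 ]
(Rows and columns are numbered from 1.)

1

r4 := r4 + 2·r1
  [ 1   2  1    7  -3  -7 ]
  [ 0  -2  0   -6   0   2 ]
  [ 0   0  1    0  -3  -6 ]
  [ 0  -8  0  -24   3  17 ]
r2 := -1/2·r2
  [ 1   2  1    7  -3  -7 ]
  [ 0   1  0    3   0  -1 ]
  [ 0   0  1    0  -3  -6 ]
  [ 0  -8  0  -24   3  17 ]
r4 := r4 + 8·r2
  [ 1  2  1  7  -3  -7 ]
  [ 0  1  0  3   0  -1 ]
  [ 0  0  1  0  -3  -6 ]
  [ 0  0  0  0   3   9 ]
r4 := 1/3·r4
  [ 1  2  1  7  -3  -7 ]
  [ 0  1  0  3   0  -1 ]
  [ 0  0  1  0  -3  -6 ]
  [ 0  0  0  0   1   3 ]
r3 := r3 + 3·r4
  [ 1  2  1  7  -3  -7 ]
  [ 0  1  0  3   0  -1 ]
  [ 0  0  1  0   0   3 ]
  [ 0  0  0  0   1   3 ]
r1 := r1 + 3·r4
  [ 1  2  1  7  0   2 ]
  [ 0  1  0  3  0  -1 ]
  [ 0  0  1  0  0   3 ]
  [ 0  0  0  0  1   3 ]
r1 := r1 − r3
  [ 1  2  0  7  0  -1 ]
  [ 0  1  0  3  0  -1 ]
  [ 0  0  1  0  0   3 ]
  [ 0  0  0  0  1   3 ]
r1 := r1 − 2·r2
  [ 1  0  0  1  0   1 ]
  [ 0  1  0  3  0  -1 ]
  [ 0  0  1  0  0   3 ]
  [ 0  0  0  0  1   3 ]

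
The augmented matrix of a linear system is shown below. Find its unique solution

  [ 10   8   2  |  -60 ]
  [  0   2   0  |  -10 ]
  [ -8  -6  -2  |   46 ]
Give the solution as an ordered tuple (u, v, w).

R1 -> 1/10·R1
  [  1  4/5  1/5  |   -6 ]
  [  0    2    0  |  -10 ]
  [ -8   -6   -2  |   46 ]
R3 -> R3 + 8·R1
  [ 1  4/5   1/5  |   -6 ]
  [ 0    2     0  |  -10 ]
  [ 0  2/5  -2/5  |   -2 ]
R2 -> 1/2·R2
  [ 1  4/5   1/5  |  -6 ]
  [ 0    1     0  |  -5 ]
  [ 0  2/5  -2/5  |  -2 ]
R3 -> R3 − 2/5·R2
  [ 1  4/5   1/5  |  -6 ]
  [ 0    1     0  |  -5 ]
  [ 0    0  -2/5  |   0 ]
R3 -> -5/2·R3
  [ 1  4/5  1/5  |  -6 ]
  [ 0    1    0  |  -5 ]
  [ 0    0    1  |   0 ]
R1 -> R1 − 1/5·R3
  [ 1  4/5  0  |  -6 ]
  [ 0    1  0  |  -5 ]
  [ 0    0  1  |   0 ]
R1 -> R1 − 4/5·R2
  [ 1  0  0  |  -2 ]
  [ 0  1  0  |  -5 ]
  [ 0  0  1  |   0 ]
Reading off the last column: u = -2, v = -5, w = 0.

(-2, -5, 0)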